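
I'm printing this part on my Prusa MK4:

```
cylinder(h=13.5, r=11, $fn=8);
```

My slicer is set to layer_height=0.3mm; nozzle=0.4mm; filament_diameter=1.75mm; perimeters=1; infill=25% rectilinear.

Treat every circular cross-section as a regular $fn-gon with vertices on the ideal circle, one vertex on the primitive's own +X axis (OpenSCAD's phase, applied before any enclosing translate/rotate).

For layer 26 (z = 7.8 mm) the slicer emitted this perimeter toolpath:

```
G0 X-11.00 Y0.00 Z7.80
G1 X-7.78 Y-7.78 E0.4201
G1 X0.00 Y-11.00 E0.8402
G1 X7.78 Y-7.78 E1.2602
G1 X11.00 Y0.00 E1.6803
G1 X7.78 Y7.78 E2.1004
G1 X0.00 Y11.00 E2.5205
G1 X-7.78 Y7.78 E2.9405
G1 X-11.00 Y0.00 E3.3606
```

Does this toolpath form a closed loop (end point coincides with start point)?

yes

Start point (G0): (-11.00, 0.00). End point (last G1): the path returns to the start — closed.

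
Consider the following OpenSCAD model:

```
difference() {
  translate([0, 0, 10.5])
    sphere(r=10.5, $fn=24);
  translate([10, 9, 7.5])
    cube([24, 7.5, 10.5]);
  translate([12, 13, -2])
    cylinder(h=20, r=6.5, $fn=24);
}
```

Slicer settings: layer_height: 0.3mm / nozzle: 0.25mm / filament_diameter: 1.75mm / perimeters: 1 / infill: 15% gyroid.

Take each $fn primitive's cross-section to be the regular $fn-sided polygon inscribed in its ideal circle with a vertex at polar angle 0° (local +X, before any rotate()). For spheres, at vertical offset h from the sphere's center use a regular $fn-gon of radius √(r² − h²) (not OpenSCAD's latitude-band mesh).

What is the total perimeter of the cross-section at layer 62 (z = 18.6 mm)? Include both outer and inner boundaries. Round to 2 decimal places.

41.86 mm

At z = 18.6 mm: the r=10.5 sphere contributes a regular 24-gon of circumradius √(10.5²−8.1²) = 6.681 (perimeter = 2·24·6.681·sin(180°/24) = 41.86 mm); the cube at (10, 9) is not intersected at this z (z outside [7.5, 18]); the cylinder at (12, 13) is absent (z outside [-2, 18]); Subtracting the remaining from the first: none of the subtracted shapes is present at this height, so the r=10.5 sphere is unchanged — boundary = 41.86 mm. Overall, the cross-section is a single solid region. Total boundary length (outer) = 41.86 mm.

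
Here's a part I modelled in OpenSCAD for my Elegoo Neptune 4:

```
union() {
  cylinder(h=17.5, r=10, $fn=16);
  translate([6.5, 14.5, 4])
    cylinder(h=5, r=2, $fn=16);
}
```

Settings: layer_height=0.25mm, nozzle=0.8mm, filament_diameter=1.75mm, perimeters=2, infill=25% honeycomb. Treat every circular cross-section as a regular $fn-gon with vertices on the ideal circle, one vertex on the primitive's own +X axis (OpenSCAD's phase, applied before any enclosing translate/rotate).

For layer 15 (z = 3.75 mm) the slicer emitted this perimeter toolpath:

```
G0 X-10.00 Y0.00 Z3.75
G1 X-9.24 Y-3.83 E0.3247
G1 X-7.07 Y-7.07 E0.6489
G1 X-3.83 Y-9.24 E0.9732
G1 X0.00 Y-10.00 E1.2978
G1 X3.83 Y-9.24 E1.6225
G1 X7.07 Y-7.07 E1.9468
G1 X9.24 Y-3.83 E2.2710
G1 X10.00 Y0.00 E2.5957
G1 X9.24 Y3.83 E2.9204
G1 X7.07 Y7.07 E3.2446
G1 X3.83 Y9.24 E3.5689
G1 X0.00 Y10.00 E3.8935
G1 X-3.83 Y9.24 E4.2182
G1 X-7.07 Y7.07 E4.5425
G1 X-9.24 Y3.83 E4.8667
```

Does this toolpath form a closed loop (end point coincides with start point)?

no

Start point (G0): (-10.00, 0.00). End point (last G1): the path does not return to the start — open.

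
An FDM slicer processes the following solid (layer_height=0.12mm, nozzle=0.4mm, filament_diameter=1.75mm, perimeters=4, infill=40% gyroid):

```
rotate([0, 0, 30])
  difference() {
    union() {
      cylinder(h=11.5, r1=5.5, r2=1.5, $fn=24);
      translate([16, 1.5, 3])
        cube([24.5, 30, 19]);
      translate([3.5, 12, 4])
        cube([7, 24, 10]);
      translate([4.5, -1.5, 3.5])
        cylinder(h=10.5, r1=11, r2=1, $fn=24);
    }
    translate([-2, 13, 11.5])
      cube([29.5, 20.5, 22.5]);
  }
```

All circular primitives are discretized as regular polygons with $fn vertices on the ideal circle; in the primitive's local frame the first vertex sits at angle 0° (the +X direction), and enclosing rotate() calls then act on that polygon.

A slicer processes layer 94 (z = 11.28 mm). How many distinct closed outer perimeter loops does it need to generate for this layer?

At z = 11.28 mm: the cone: at t=0.981 of its height the radius interpolates to r₁+(r₂−r₁)t = 1.577, giving a regular 24-gon of that circumradius; the cube at (16, 1.5) is present — its section is the full 24.5×30 rectangle; the cube at (3.5, 12) is present — its section is the full 7×24 rectangle; the cone at (4.5, -1.5): at t=0.741 of its height the radius interpolates to r₁+(r₂−r₁)t = 3.590, giving a regular 24-gon of that circumradius; Merging all regions: the regions partially overlap (shared area 0.48 mm²), so overlapping operands fuse into one piece — 3 connected regions; the cube at (-2, 13) does not reach this height (z outside [11.5, 34]); Taking the first minus the rest: none of the subtracted shapes is present at this height, so the result so far is unchanged — 3 connected regions; (whole slice rotated 30° about Z — lengths, areas and connectivity unchanged). The result has 3 disconnected regions.

3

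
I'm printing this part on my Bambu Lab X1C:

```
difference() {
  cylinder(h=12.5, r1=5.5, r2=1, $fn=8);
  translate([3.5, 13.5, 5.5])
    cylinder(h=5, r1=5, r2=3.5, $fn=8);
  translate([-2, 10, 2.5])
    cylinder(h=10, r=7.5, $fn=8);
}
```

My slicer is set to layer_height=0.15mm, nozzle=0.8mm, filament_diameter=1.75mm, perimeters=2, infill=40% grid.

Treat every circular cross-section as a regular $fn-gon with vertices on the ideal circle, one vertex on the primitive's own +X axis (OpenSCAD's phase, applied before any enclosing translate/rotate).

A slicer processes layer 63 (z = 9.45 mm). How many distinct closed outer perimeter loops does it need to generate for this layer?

At z = 9.45 mm: the cone contributes a regular 8-gon of circumradius 2.098 (interpolated between r1=5.5 and r2=1 at t=0.756); the cone at (3.5, 13.5) contributes a regular 8-gon of circumradius 3.815 (interpolated between r1=5 and r2=3.5 at t=0.790); the cylinder at (-2, 10): section is a regular 8-gon, circumradius r=7.5; Taking the first minus the rest: starting from the cone, the cone at (3.5, 13.5) misses the remaining region (no effect); the r=7.5 cylinder at (-2, 10) misses the remaining region (no effect) — 1 connected region. The result has 1 disconnected region.

1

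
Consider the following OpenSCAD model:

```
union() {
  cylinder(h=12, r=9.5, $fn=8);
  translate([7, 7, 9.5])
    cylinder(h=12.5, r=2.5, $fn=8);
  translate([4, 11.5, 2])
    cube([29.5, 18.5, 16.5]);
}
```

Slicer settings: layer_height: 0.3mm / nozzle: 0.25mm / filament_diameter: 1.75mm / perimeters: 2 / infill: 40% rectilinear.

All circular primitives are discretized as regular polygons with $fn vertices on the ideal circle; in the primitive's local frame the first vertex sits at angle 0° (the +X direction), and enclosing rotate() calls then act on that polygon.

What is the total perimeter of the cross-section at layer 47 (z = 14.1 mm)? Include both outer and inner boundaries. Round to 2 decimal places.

111.31 mm

At z = 14.1 mm: the cylinder does not reach this height (z outside [0, 12]); the cylinder at (7, 7): section is a regular 8-gon, circumradius r=2.5 (perimeter = 2·8·2.500·sin(180°/8) = 15.31 mm); the cube at (4, 11.5) (footprint 29.5×18.5) is included at this height (perimeter 96.00 mm); Combining (union): the 2 present regions are separate (no shared area or edge), so areas and boundary lengths simply add and each stays a separate island — boundary = 111.31 mm. Overall, the cross-section has 2 separate islands. Total boundary length (outer) = 111.31 mm.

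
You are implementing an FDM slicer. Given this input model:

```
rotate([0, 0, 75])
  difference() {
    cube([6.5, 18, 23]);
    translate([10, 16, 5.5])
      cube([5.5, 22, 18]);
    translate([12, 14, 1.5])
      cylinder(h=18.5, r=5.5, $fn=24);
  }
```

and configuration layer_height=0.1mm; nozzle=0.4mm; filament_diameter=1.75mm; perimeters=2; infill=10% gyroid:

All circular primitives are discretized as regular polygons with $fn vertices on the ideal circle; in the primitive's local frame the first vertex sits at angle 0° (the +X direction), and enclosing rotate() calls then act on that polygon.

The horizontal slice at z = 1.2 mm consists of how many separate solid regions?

1

At z = 1.2 mm: the cube (footprint 6.5×18) is included at this height; the cube at (10, 16) is not intersected at this z (z outside [5.5, 23.5]); the cylinder at (12, 14) does not reach this height (z outside [1.5, 20]); After the difference (first − rest): none of the subtracted shapes is present at this height, so the 6.5×18 cube is unchanged — 1 connected region; (rotated 75° about Z; rotation is an isometry so areas/perimeters/island counts are preserved). The result has 1 disconnected region.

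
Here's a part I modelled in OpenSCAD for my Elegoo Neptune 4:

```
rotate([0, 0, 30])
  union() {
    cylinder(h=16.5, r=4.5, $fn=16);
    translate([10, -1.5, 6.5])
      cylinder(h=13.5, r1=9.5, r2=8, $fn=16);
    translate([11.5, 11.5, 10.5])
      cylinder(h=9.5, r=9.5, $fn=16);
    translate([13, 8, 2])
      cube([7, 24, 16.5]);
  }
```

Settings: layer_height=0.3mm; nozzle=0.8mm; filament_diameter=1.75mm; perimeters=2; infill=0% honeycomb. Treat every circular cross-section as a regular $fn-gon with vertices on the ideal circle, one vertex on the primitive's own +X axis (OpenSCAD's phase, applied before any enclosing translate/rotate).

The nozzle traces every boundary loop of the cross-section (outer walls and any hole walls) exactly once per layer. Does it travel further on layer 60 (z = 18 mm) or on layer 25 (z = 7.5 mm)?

layer 25 (z = 7.5 mm)

Layer 60 (z = 18): the cylinder is absent (z outside [0, 16.5]); the cone at (10, -1.5) contributes a regular 16-gon of circumradius 8.222 (interpolated between r1=9.5 and r2=8 at t=0.852) (perimeter = 2·16·8.222·sin(180°/16) = 51.33 mm); the r=9.5 cylinder at (11.5, 11.5) gives a regular 16-gon of circumradius 9.5 (constant along its height) (perimeter = 2·16·9.500·sin(180°/16) = 59.31 mm); the 7×24 cube at (13, 8) contributes its full rectangle (perimeter 62.00 mm); Combining (union): the regions partially overlap (shared area 112.14 mm²), so the edge portions inside another operand are dropped and the merged outline is re-measured after clipping — boundary = 110.79 mm; (rotated 30° about Z; rotation is an isometry so areas/perimeters/island counts are preserved). So its perimeter = 110.79 mm. Layer 25 (z = 7.5): the r=4.5 cylinder gives a regular 16-gon of circumradius 4.5 (constant along its height) (perimeter = 2·16·4.500·sin(180°/16) = 28.09 mm); the cone at (10, -1.5) contributes a regular 16-gon of circumradius 9.389 (interpolated between r1=9.5 and r2=8 at t=0.074) (perimeter = 2·16·9.389·sin(180°/16) = 58.61 mm); the cylinder at (11.5, 11.5) is absent (z outside [10.5, 20]); the 7×24 cube at (13, 8) contributes its full rectangle (perimeter 62.00 mm); Merging all regions: the regions partially overlap (shared area 20.70 mm²), so the edge portions inside another operand are dropped and the merged outline is re-measured after clipping — boundary = 130.00 mm; (rotated 30° about Z; rotation is an isometry so areas/perimeters/island counts are preserved). So its perimeter = 130.00 mm. Layer 25 is larger (130.00 vs 110.79 mm).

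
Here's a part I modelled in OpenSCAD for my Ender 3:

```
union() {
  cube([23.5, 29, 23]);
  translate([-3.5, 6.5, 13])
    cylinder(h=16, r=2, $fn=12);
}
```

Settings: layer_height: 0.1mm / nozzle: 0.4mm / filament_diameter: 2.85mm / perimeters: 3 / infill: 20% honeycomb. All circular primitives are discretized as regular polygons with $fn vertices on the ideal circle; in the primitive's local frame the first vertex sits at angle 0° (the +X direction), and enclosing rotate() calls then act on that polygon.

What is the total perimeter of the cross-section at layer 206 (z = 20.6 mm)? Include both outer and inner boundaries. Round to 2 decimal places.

At z = 20.6 mm: the cube (footprint 23.5×29) is included at this height (perimeter 105.00 mm); the cylinder at (-3.5, 6.5): section is a regular 12-gon, circumradius r=2 (perimeter = 2·12·2.000·sin(180°/12) = 12.42 mm); Combining (union): the 2 present regions are separate (no shared area or edge), so areas and boundary lengths simply add and each stays a separate island — boundary = 117.42 mm. Overall, the cross-section has 2 separate islands. Total boundary length (outer) = 117.42 mm.

117.42 mm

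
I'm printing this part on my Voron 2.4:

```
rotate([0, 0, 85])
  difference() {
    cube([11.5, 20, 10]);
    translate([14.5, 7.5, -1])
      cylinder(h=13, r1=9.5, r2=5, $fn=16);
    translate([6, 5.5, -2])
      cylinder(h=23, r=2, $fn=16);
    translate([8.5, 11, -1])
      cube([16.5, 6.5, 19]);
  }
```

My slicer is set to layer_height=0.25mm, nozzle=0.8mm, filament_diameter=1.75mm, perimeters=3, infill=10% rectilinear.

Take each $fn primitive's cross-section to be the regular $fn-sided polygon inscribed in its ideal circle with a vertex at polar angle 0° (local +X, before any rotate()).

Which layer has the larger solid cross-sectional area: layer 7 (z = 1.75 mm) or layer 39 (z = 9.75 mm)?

layer 39 (z = 9.75 mm)

Layer 7 (z = 1.75): the cube (footprint 11.5×20) is included at this height (area 230.00 mm²); the cone at (14.5, 7.5) contributes a regular 16-gon of circumradius 8.548 (interpolated between r1=9.5 and r2=5 at t=0.212) (area = (16/2)·8.548²·sin(360°/16) = 223.70 mm²); the r=2 cylinder at (6, 5.5) contributes a regular 16-gon of circumradius 2 (area = (16/2)·2.000²·sin(360°/16) = 12.25 mm²); the 16.5×6.5 cube at (8.5, 11) contributes its full rectangle (area 107.25 mm²); Subtracting the remaining from the first: starting from the 11.5×20 cube (230.00 mm²), the cone at (14.5, 7.5) partially overlaps it — only the 62.12 mm² overlap (of its 223.70 mm²) is removed, clipping the outline; the r=2 cylinder at (6, 5.5) partially overlaps it — only the 7.54 mm² overlap (of its 12.25 mm²) is removed, clipping the outline; the 16.5×6.5 cube at (8.5, 11) partially overlaps it — only the 8.79 mm² overlap (of its 107.25 mm²) is removed, clipping the outline — area = 151.56 mm²; (whole slice rotated 85° about Z — lengths, areas and connectivity unchanged). So its area = 151.56 mm². Layer 39 (z = 9.75): the cube (footprint 11.5×20) is included at this height (area 230.00 mm²); the cone at (14.5, 7.5) (r1=9.5→r2=5) has section circumradius 5.779 here — a regular 16-gon (area = (16/2)·5.779²·sin(360°/16) = 102.24 mm²); the cylinder at (6, 5.5): section is a regular 16-gon, circumradius r=2 (area = (16/2)·2.000²·sin(360°/16) = 12.25 mm²); the 16.5×6.5 cube at (8.5, 11) contributes its full rectangle (area 107.25 mm²); Subtracting the remaining from the first: starting from the 11.5×20 cube (230.00 mm²), the cone at (14.5, 7.5) partially overlaps it — only the 18.53 mm² overlap (of its 102.24 mm²) is removed, clipping the outline; the r=2 cylinder at (6, 5.5) lies wholly inside it (removes its full 12.25 mm² and its 12.49 mm outline becomes a hole wall); the 16.5×6.5 cube at (8.5, 11) partially overlaps it — only the 18.35 mm² overlap (of its 107.25 mm²) is removed, clipping the outline — area = 180.87 mm²; (rotated 85° about Z; rotation is an isometry so areas/perimeters/island counts are preserved). So its area = 180.87 mm². Layer 39 is larger (180.87 vs 151.56 mm²).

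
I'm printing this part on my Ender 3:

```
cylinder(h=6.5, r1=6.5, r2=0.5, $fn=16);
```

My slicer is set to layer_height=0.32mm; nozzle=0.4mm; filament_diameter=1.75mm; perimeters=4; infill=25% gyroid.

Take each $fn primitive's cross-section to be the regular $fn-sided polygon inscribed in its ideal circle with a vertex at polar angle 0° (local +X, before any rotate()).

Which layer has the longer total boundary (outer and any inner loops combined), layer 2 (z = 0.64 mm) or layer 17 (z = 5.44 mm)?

layer 2 (z = 0.64 mm)

Layer 2 (z = 0.64): the cone (r1=6.5→r2=0.5) has section circumradius 5.909 here — a regular 16-gon (perimeter = 2·16·5.909·sin(180°/16) = 36.89 mm). So its perimeter = 36.89 mm. Layer 17 (z = 5.44): the cone contributes a regular 16-gon of circumradius 1.478 (interpolated between r1=6.5 and r2=0.5 at t=0.837) (perimeter = 2·16·1.478·sin(180°/16) = 9.23 mm). So its perimeter = 9.23 mm. Layer 2 is larger (36.89 vs 9.23 mm).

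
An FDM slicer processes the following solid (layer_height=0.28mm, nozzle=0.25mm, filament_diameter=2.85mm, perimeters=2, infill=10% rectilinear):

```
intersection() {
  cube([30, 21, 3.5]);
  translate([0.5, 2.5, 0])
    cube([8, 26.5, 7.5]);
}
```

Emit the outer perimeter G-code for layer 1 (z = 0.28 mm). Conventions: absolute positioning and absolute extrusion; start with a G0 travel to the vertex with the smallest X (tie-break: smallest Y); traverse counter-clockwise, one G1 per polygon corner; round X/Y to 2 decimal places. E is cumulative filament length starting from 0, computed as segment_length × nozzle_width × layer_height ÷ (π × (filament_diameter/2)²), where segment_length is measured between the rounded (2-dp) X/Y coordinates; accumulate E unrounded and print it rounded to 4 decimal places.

At z = 0.28 mm: the cube (footprint 30×21) is included at this height; the cube at (0.5, 2.5) is present — its section is the full 8×26.5 rectangle; Keeping only the common overlap: the 8×26.5 cube at (0.5, 2.5) partially overlaps the 30×21 cube; clipping to the common part keeps 148.00 mm² — 1 connected region. The outline is a single polygon with 4 vertices. Extrusion per mm of travel: 0.25 × 0.28 / (π × 1.425²) = 0.010973. Accumulating E over each segment gives final E = 0.5816.

G0 X0.50 Y2.50 Z0.28
G1 X8.50 Y2.50 E0.0878
G1 X8.50 Y21.00 E0.2908
G1 X0.50 Y21.00 E0.3786
G1 X0.50 Y2.50 E0.5816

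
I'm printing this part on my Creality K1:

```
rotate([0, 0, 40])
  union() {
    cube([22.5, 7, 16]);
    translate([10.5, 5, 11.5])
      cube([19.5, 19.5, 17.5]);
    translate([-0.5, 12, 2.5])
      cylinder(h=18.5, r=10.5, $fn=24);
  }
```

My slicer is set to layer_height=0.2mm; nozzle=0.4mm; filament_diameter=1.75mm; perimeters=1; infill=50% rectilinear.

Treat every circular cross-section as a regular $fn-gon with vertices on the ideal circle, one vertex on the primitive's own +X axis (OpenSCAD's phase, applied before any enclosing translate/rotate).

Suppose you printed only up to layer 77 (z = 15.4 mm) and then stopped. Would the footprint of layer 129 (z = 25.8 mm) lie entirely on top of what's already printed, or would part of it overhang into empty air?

Compare the two slices. At z = 15.4: the 22.5×7 cube contributes its full rectangle (area 157.50 mm²); the cube at (10.5, 5) is present — its section is the full 19.5×19.5 rectangle (area 380.25 mm²); the r=10.5 cylinder at (-0.5, 12) gives a regular 24-gon of circumradius 10.5 (constant along its height) (area = (24/2)·10.500²·sin(360°/24) = 342.42 mm²); Taking the union: the regions partially overlap — summed areas 880.17 mm² minus the doubly-counted overlap 56.75 mm² gives 823.42 mm² — area = 823.42 mm²; (rotated 40° about Z; rotation is an isometry so areas/perimeters/island counts are preserved). At z = 25.8: the cube does not reach this height (z outside [0, 16]); the 19.5×19.5 cube at (10.5, 5) contributes its full rectangle (area 380.25 mm²); the cylinder at (-0.5, 12) does not reach this height (z outside [2.5, 21]); Taking the union: only the 19.5×19.5 cube at (10.5, 5) is present, so the union is just that shape — area = 380.25 mm²; (rotated 40° about Z; rotation is an isometry so areas/perimeters/island counts are preserved). Checking containment: the cross-section at z = 25.8 is a subset of the cross-section at z = 15.4.

entirely on top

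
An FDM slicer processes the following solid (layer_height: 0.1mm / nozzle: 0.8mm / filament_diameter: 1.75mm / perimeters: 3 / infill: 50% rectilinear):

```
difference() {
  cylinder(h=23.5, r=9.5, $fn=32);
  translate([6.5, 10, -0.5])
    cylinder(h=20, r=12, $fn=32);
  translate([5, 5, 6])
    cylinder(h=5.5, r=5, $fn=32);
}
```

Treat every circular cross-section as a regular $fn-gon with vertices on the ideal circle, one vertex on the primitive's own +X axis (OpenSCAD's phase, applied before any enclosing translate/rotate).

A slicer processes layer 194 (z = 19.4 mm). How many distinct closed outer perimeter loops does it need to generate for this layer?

At z = 19.4 mm: the cylinder: section is a regular 32-gon, circumradius r=9.5; the r=12 cylinder at (6.5, 10) gives a regular 32-gon of circumradius 12 (constant along its height); the cylinder at (5, 5) is absent (z outside [6, 11.5]); After the difference (first − rest): starting from the r=9.5 cylinder, the r=12 cylinder at (6.5, 10) partially overlaps it — only the 117.41 mm² overlap (of its 449.49 mm²) is removed, clipping the outline — 1 connected region. The result has 1 disconnected region.

1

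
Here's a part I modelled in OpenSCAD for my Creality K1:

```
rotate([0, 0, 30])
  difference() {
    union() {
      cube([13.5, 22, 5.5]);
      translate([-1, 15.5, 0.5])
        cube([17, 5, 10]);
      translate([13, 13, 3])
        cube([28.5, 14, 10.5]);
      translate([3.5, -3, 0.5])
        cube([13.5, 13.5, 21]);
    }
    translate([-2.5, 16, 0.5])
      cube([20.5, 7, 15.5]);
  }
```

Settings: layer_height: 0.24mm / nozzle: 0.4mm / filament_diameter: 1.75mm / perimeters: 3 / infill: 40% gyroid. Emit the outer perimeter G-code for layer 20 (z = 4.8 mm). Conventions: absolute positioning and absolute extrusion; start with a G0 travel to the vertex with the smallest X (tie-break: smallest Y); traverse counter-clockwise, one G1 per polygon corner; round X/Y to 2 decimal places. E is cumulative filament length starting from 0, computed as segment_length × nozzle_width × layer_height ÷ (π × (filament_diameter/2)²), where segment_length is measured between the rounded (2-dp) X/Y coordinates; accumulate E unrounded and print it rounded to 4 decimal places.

At z = 4.8 mm: the cube is present — its section is the full 13.5×22 rectangle; the cube at (-1, 15.5) (footprint 17×5) is included at this height; the cube at (13, 13) (footprint 28.5×14) is included at this height; the 13.5×13.5 cube at (3.5, -3) contributes its full rectangle; Combining (union): the regions partially overlap (shared area 189.50 mm²), so overlapping operands fuse into one piece — 1 connected region; the cube at (-2.5, 16) (footprint 20.5×7) is included at this height; Subtracting the remaining from the first: starting from the result so far, the 20.5×7 cube at (-2.5, 16) partially overlaps it — only the 117.50 mm² overlap (of its 143.50 mm²) is removed, clipping the outline — 1 connected region; (rotated 30° about Z; rotation is an isometry so areas/perimeters/island counts are preserved). The outline is a single polygon with 16 vertices. Extrusion per mm of travel: 0.4 × 0.24 / (π × 0.875²) = 0.039912. Accumulating E over each segment gives final E = 6.4659.

G0 X-8.87 Y13.36 Z4.80
G1 X-8.62 Y12.92 E0.0202
G1 X-7.75 Y13.42 E0.0602
G1 X0.00 Y0.00 E0.6788
G1 X3.03 Y1.75 E0.8184
G1 X4.53 Y-0.85 E0.9382
G1 X16.22 Y5.90 E1.4770
G1 X9.47 Y17.59 E2.0158
G1 X6.44 Y15.84 E2.1554
G1 X5.19 Y18.01 E2.2554
G1 X29.44 Y32.01 E3.3730
G1 X22.44 Y44.13 E3.9316
G1 X-2.24 Y29.88 E5.0690
G1 X-0.24 Y26.42 E5.2285
G1 X4.09 Y28.92 E5.4281
G1 X7.59 Y22.86 E5.7074
G1 X-8.87 Y13.36 E6.4659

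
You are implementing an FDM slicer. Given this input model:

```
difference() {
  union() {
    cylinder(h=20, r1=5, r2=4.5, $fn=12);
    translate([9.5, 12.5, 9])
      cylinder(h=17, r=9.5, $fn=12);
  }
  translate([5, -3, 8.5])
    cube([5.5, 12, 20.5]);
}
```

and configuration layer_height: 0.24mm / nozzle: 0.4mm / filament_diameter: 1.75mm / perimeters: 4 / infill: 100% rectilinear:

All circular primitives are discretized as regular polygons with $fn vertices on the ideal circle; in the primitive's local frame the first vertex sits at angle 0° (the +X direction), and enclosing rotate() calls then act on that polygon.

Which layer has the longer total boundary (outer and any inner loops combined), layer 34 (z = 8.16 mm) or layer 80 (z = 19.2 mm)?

layer 80 (z = 19.2 mm)

Layer 34 (z = 8.16): the cone (r1=5→r2=4.5) has section circumradius 4.796 here — a regular 12-gon (perimeter = 2·12·4.796·sin(180°/12) = 29.79 mm); the cylinder at (9.5, 12.5) does not reach this height (z outside [9, 26]); Taking the union: only the cone is present, so the union is just that shape — boundary = 29.79 mm; the cube at (5, -3) is absent (z outside [8.5, 29]); After the difference (first − rest): none of the subtracted shapes is present at this height, so that combined region is unchanged — boundary = 29.79 mm. So its perimeter = 29.79 mm. Layer 80 (z = 19.2): the cone: at t=0.960 of its height the radius interpolates to r₁+(r₂−r₁)t = 4.520, giving a regular 12-gon of that circumradius (perimeter = 2·12·4.520·sin(180°/12) = 28.08 mm); the r=9.5 cylinder at (9.5, 12.5) contributes a regular 12-gon of circumradius 9.5 (perimeter = 2·12·9.500·sin(180°/12) = 59.01 mm); Taking the union: the 2 present regions are separate (no shared area or edge), so areas and boundary lengths simply add and each stays a separate island — boundary = 87.09 mm; the cube at (5, -3) is present — its section is the full 5.5×12 rectangle (perimeter 35.00 mm); Taking the first minus the rest: starting from that combined region, the 5.5×12 cube at (5, -3) partially overlaps it — only the 30.15 mm² overlap (of its 66.00 mm²) is removed, clipping the outline — boundary = 97.42 mm. So its perimeter = 97.42 mm. Layer 80 is larger (97.42 vs 29.79 mm).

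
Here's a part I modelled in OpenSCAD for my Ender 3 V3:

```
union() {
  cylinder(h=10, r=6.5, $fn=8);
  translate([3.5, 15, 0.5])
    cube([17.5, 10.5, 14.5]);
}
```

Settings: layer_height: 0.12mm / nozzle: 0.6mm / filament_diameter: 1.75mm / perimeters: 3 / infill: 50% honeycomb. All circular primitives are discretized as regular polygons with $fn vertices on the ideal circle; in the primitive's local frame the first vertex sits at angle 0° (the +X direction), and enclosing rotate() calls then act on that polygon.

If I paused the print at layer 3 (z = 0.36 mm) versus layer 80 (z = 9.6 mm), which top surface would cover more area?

Layer 3 (z = 0.36): the cylinder: section is a regular 8-gon, circumradius r=6.5 (area = (8/2)·6.500²·sin(360°/8) = 119.50 mm²); the cube at (3.5, 15) is not intersected at this z (z outside [0.5, 15]); Merging all regions: only the r=6.5 cylinder is present, so the union is just that shape — area = 119.50 mm². So its area = 119.50 mm². Layer 80 (z = 9.6): the r=6.5 cylinder contributes a regular 8-gon of circumradius 6.5 (area = (8/2)·6.500²·sin(360°/8) = 119.50 mm²); the cube at (3.5, 15) is present — its section is the full 17.5×10.5 rectangle (area 183.75 mm²); Merging all regions: the 2 present regions are separate (no shared area or edge), so areas and boundary lengths simply add and each stays a separate island — area = 303.25 mm². So its area = 303.25 mm². Layer 80 is larger (303.25 vs 119.50 mm²).

layer 80 (z = 9.6 mm)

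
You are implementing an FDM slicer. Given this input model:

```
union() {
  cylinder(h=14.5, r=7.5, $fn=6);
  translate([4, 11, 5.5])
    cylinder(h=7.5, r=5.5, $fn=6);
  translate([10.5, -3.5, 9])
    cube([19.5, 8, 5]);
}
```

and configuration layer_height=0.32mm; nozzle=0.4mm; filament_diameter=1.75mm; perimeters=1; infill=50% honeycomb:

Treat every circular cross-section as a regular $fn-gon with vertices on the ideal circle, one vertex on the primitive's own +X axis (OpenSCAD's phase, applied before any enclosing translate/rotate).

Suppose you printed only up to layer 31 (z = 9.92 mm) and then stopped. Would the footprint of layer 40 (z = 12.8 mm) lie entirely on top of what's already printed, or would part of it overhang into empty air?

entirely on top

Compare the two slices. At z = 9.92: the r=7.5 cylinder gives a regular 6-gon of circumradius 7.5 (constant along its height) (area = (6/2)·7.500²·sin(360°/6) = 146.14 mm²); the cylinder at (4, 11): section is a regular 6-gon, circumradius r=5.5 (area = (6/2)·5.500²·sin(360°/6) = 78.59 mm²); the cube at (10.5, -3.5) (footprint 19.5×8) is included at this height (area 156.00 mm²); Combining (union): the regions partially overlap — summed areas 380.73 mm² minus the doubly-counted overlap 0.68 mm² gives 380.05 mm² — area = 380.05 mm². At z = 12.8: the r=7.5 cylinder contributes a regular 6-gon of circumradius 7.5 (area = (6/2)·7.500²·sin(360°/6) = 146.14 mm²); the r=5.5 cylinder at (4, 11) gives a regular 6-gon of circumradius 5.5 (constant along its height) (area = (6/2)·5.500²·sin(360°/6) = 78.59 mm²); the cube at (10.5, -3.5) is present — its section is the full 19.5×8 rectangle (area 156.00 mm²); Taking the union: the regions partially overlap — summed areas 380.73 mm² minus the doubly-counted overlap 0.68 mm² gives 380.05 mm² — area = 380.05 mm². Checking containment: the cross-section at z = 12.8 is a subset of the cross-section at z = 9.92.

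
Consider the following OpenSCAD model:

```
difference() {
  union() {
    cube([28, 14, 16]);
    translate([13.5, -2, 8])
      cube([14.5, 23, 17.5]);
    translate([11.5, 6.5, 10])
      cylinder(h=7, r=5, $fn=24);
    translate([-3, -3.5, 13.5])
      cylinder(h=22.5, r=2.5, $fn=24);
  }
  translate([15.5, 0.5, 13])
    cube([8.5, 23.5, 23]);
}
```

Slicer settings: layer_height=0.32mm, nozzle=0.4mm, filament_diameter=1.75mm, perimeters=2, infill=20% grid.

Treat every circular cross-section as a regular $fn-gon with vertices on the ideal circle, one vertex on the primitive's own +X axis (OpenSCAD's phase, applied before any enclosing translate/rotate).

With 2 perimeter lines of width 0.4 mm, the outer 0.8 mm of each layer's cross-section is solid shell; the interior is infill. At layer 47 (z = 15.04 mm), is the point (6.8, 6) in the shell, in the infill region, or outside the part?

infill

At z = 15.04 mm: the cube (footprint 28×14) is included at this height; the cube at (13.5, -2) (footprint 14.5×23) is included at this height; the r=5 cylinder at (11.5, 6.5) gives a regular 24-gon of circumradius 5 (constant along its height); the r=2.5 cylinder at (-3, -3.5) contributes a regular 24-gon of circumradius 2.5; Combining (union): the regions partially overlap (shared area 280.65 mm²), so overlapping operands fuse into one piece — 2 connected regions; the 8.5×23.5 cube at (15.5, 0.5) contributes its full rectangle; Subtracting the remaining from the first: starting from that combined region, the 8.5×23.5 cube at (15.5, 0.5) partially overlaps it — only the 174.25 mm² overlap (of its 199.75 mm²) is removed, clipping the outline — 2 connected regions. Overall, the cross-section has 2 separate islands. The nearest boundary edge runs (13.50, 0.00)→(0.00, 0.00); distance from the point to it = 6.00 mm. (Shell/infill is judged within the island containing the point — the largest one.) The point is inside the cross-section and 6.00 mm from the nearest boundary — more than the 0.8 mm shell width (2 × 0.4), so it's in the infill interior.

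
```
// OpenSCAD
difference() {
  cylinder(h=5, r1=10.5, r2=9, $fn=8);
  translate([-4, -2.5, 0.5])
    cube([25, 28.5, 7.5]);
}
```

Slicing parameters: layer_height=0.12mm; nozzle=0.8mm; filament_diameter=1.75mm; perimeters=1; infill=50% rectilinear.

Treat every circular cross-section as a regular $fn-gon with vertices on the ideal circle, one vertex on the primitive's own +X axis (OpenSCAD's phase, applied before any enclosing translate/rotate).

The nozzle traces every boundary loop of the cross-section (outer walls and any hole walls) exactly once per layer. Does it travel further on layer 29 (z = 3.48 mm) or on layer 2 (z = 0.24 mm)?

layer 2 (z = 0.24 mm)

Layer 29 (z = 3.48): the cone: at t=0.696 of its height the radius interpolates to r₁+(r₂−r₁)t = 9.456, giving a regular 8-gon of that circumradius (perimeter = 2·8·9.456·sin(180°/8) = 57.90 mm); the cube at (-4, -2.5) (footprint 25×28.5) is included at this height (perimeter 107.00 mm); Subtracting the remaining from the first: starting from the cone, the 25×28.5 cube at (-4, -2.5) partially overlaps it — only the 130.08 mm² overlap (of its 712.50 mm²) is removed, clipping the outline — boundary = 59.11 mm. So its perimeter = 59.11 mm. Layer 2 (z = 0.24): the cone contributes a regular 8-gon of circumradius 10.428 (interpolated between r1=10.5 and r2=9 at t=0.048) (perimeter = 2·8·10.428·sin(180°/8) = 63.85 mm); the cube at (-4, -2.5) is not intersected at this z (z outside [0.5, 8]); Subtracting the remaining from the first: none of the subtracted shapes is present at this height, so the cone is unchanged — boundary = 63.85 mm. So its perimeter = 63.85 mm. Layer 2 is larger (63.85 vs 59.11 mm).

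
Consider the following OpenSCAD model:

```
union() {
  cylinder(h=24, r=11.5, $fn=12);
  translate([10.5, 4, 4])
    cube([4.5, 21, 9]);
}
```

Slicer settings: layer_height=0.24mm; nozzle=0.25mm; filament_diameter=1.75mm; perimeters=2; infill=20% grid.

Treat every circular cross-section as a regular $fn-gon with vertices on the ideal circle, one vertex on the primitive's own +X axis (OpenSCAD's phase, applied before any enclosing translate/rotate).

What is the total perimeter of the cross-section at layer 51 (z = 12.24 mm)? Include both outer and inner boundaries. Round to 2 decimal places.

At z = 12.24 mm: the cylinder: section is a regular 12-gon, circumradius r=11.5 (perimeter = 2·12·11.500·sin(180°/12) = 71.43 mm); the cube at (10.5, 4) (footprint 4.5×21) is included at this height (perimeter 51.00 mm); Merging all regions: the 2 present regions are separate (no shared area or edge), so areas and boundary lengths simply add and each stays a separate island — boundary = 122.43 mm. Overall, the cross-section has 2 separate islands. Total boundary length (outer) = 122.43 mm.

122.43 mm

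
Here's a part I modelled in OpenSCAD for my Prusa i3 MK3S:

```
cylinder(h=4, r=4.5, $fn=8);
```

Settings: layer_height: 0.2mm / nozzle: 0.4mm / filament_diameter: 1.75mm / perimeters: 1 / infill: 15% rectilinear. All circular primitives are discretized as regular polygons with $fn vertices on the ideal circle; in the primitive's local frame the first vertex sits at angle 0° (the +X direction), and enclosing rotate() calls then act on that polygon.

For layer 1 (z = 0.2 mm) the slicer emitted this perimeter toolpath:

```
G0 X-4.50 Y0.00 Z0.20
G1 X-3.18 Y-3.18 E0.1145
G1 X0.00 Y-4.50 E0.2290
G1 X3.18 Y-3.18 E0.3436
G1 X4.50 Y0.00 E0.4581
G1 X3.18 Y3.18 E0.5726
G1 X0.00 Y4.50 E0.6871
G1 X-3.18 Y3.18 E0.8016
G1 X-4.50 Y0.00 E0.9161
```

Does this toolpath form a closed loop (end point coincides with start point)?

yes

Start point (G0): (-4.50, 0.00). End point (last G1): the path returns to the start — closed.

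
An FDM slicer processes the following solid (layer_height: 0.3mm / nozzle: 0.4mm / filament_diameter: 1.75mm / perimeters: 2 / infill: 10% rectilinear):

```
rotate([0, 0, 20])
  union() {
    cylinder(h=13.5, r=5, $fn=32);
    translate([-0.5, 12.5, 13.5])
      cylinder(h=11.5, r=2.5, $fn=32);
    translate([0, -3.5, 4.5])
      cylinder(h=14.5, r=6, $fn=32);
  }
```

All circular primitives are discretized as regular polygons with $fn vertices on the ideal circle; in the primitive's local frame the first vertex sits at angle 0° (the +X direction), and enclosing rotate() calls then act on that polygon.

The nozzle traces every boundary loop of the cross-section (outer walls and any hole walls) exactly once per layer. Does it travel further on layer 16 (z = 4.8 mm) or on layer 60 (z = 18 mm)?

Layer 16 (z = 4.8): the cylinder: section is a regular 32-gon, circumradius r=5 (perimeter = 2·32·5.000·sin(180°/32) = 31.37 mm); the cylinder at (-0.5, 12.5) is not intersected at this z (z outside [13.5, 25]); the r=6 cylinder at (0, -3.5) gives a regular 32-gon of circumradius 6 (constant along its height) (perimeter = 2·32·6.000·sin(180°/32) = 37.64 mm); Combining (union): the regions partially overlap (shared area 55.84 mm²), so the edge portions inside another operand are dropped and the merged outline is re-measured after clipping — boundary = 41.90 mm; (whole slice rotated 20° about Z — lengths, areas and connectivity unchanged). So its perimeter = 41.90 mm. Layer 60 (z = 18): the cylinder is not intersected at this z (z outside [0, 13.5]); the r=2.5 cylinder at (-0.5, 12.5) gives a regular 32-gon of circumradius 2.5 (constant along its height) (perimeter = 2·32·2.500·sin(180°/32) = 15.68 mm); the r=6 cylinder at (0, -3.5) contributes a regular 32-gon of circumradius 6 (perimeter = 2·32·6.000·sin(180°/32) = 37.64 mm); Combining (union): the 2 present regions are separate (no shared area or edge), so areas and boundary lengths simply add and each stays a separate island — boundary = 53.32 mm; (whole slice rotated 20° about Z — lengths, areas and connectivity unchanged). So its perimeter = 53.32 mm. Layer 60 is larger (53.32 vs 41.90 mm).

layer 60 (z = 18 mm)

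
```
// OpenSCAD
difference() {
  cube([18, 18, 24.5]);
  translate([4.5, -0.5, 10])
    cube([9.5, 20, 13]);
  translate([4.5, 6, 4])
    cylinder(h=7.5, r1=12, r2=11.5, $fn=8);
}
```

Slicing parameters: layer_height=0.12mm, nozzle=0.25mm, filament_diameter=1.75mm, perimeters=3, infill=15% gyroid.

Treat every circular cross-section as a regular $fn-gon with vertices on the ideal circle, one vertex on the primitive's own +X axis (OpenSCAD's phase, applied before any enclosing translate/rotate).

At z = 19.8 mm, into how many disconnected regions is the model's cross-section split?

2

At z = 19.8 mm: the cube is present — its section is the full 18×18 rectangle; the 9.5×20 cube at (4.5, -0.5) contributes its full rectangle; the cone at (4.5, 6) is not intersected at this z (z outside [4, 11.5]); Taking the first minus the rest: starting from the 18×18 cube, the 9.5×20 cube at (4.5, -0.5) partially overlaps it — only the 171.00 mm² overlap (of its 190.00 mm²) is removed, clipping the outline — 2 connected regions. The result has 2 disconnected regions.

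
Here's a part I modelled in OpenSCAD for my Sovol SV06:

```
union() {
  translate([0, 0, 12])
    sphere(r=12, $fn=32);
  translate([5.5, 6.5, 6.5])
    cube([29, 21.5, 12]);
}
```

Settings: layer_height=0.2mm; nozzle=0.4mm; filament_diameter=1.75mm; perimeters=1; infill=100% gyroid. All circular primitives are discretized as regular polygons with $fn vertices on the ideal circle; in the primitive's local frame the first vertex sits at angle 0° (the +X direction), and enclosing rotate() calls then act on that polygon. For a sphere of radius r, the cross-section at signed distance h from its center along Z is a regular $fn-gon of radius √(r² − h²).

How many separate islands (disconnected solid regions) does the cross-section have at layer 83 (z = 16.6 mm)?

1

At z = 16.6 mm: the r=12 sphere slices to a regular 32-gon of circumradius 11.083 (√(r²−h²) with h=4.6 from center); the cube at (5.5, 6.5) (footprint 29×21.5) is included at this height; Combining (union): the regions partially overlap (shared area 6.04 mm²), so overlapping operands fuse into one piece — 1 connected region. Overall, the cross-section is a single solid region. Island count = 1.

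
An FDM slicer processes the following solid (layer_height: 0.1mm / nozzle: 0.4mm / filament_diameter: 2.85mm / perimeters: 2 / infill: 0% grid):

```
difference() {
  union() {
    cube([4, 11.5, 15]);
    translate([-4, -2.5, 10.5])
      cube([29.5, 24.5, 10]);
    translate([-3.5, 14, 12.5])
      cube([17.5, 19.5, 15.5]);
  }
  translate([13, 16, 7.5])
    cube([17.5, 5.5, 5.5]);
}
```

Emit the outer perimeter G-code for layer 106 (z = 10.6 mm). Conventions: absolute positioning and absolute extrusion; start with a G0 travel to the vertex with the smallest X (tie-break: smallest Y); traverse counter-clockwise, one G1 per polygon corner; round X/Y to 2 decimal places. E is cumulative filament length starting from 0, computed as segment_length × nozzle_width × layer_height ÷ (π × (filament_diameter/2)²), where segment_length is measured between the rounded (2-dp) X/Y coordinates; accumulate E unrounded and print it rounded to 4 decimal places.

G0 X-4.00 Y-2.50 Z10.60
G1 X25.50 Y-2.50 E0.1850
G1 X25.50 Y16.00 E0.3010
G1 X13.00 Y16.00 E0.3793
G1 X13.00 Y21.50 E0.4138
G1 X25.50 Y21.50 E0.4922
G1 X25.50 Y22.00 E0.4953
G1 X-4.00 Y22.00 E0.6803
G1 X-4.00 Y-2.50 E0.8339

At z = 10.6 mm: the 4×11.5 cube contributes its full rectangle; the 29.5×24.5 cube at (-4, -2.5) contributes its full rectangle; the cube at (-3.5, 14) is not intersected at this z (z outside [12.5, 28]); Combining (union): the 4×11.5 cube lies entirely inside the 29.5×24.5 cube at (-4, -2.5), so the union is just the 29.5×24.5 cube at (-4, -2.5) — 1 connected region; the 17.5×5.5 cube at (13, 16) contributes its full rectangle; Taking the first minus the rest: starting from that combined region, the 17.5×5.5 cube at (13, 16) partially overlaps it — only the 68.75 mm² overlap (of its 96.25 mm²) is removed, clipping the outline — 1 connected region. The outline is a single polygon with 8 vertices. Extrusion per mm of travel: 0.4 × 0.1 / (π × 1.425²) = 0.006270. Accumulating E over each segment gives final E = 0.8339.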